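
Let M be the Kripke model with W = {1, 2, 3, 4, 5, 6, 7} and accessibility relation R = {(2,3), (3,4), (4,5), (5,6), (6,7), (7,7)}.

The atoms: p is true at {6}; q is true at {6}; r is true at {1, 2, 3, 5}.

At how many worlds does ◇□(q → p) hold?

6

1: no successors, so ◇□(q → p) fails. ✗
2: successors {3}; □(q → p) there: 3:T. ✓
3: successors {4}; □(q → p) there: 4:T. ✓
4: successors {5}; □(q → p) there: 5:T. ✓
5: successors {6}; □(q → p) there: 6:T. ✓
6: successors {7}; □(q → p) there: 7:T. ✓
7: successors {7}; □(q → p) there: 7:T. ✓
Satisfying worlds: {2, 3, 4, 5, 6, 7}.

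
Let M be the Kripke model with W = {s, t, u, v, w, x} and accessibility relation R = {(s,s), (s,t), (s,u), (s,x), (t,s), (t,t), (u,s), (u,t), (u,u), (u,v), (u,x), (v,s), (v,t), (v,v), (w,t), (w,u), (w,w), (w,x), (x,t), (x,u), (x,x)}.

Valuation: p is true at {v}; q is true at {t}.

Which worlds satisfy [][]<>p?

s: successors {s, t, u, x}; []<>p there: s:F, t:F, u:F, x:F. ✗
t: successors {s, t}; []<>p there: s:F, t:F. ✗
u: successors {s, t, u, v, x}; []<>p there: s:F, t:F, u:F, v:F, x:F. ✗
v: successors {s, t, v}; []<>p there: s:F, t:F, v:F. ✗
w: successors {t, u, w, x}; []<>p there: t:F, u:F, w:F, x:F. ✗
x: successors {t, u, x}; []<>p there: t:F, u:F, x:F. ✗

∅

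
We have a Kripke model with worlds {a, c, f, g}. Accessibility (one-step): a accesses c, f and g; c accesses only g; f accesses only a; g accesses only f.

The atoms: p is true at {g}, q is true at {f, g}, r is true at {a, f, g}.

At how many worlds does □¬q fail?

a: successors {c, f, g}; ¬q there: c:T, f:F, g:F. ✗
c: successors {g}; ¬q there: g:F. ✗
f: successors {a}; ¬q there: a:T. ✓
g: successors {f}; ¬q there: f:F. ✗
Satisfying worlds: {f}.
So □¬q fails at the other 3 worlds.

3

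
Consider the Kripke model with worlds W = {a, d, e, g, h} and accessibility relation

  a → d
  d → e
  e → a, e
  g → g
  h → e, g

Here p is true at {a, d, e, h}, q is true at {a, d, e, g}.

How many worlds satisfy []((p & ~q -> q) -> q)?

a: successors {d}; (p & ~q -> q) -> q there: d:T. ✓
d: successors {e}; (p & ~q -> q) -> q there: e:T. ✓
e: successors {a, e}; (p & ~q -> q) -> q there: a:T, e:T. ✓
g: successors {g}; (p & ~q -> q) -> q there: g:T. ✓
h: successors {e, g}; (p & ~q -> q) -> q there: e:T, g:T. ✓
Satisfying worlds: {a, d, e, g, h}.

5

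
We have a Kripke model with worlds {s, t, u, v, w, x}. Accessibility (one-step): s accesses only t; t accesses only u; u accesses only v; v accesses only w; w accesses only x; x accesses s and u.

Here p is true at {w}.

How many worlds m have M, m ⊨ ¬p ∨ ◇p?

s: ¬p is T, ◇p is F. ✓
t: ¬p is T, ◇p is F. ✓
u: ¬p is T, ◇p is F. ✓
v: ¬p is T, ◇p is T. ✓
w: ¬p is F, ◇p is F. ✗
x: ¬p is T, ◇p is F. ✓
Satisfying worlds: {s, t, u, v, x}.

5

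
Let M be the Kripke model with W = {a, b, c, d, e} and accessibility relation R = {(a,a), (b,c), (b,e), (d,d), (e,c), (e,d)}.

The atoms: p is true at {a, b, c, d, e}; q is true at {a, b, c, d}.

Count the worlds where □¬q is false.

a: successors {a}; ¬q there: a:F. ✗
b: successors {c, e}; ¬q there: c:F, e:T. ✗
c: no successors, so □¬q holds vacuously. ✓
d: successors {d}; ¬q there: d:F. ✗
e: successors {c, d}; ¬q there: c:F, d:F. ✗
Satisfying worlds: {c}.
So □¬q fails at the other 4 worlds.

4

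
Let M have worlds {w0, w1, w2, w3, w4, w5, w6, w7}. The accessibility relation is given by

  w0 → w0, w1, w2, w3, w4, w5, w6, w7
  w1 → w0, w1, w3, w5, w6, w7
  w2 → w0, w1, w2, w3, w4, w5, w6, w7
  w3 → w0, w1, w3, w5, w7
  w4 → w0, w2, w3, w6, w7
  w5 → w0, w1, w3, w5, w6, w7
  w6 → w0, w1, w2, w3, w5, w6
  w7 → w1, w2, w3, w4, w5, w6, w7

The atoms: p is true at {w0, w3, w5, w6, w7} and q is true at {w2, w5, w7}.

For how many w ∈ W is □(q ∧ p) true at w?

w0: successors {w0, w1, w2, w3, w4, w5, w6, w7}; q ∧ p there: w0:F, w1:F, w2:F, w3:F, w4:F, w5:T, w6:F, w7:T. ✗
w1: successors {w0, w1, w3, w5, w6, w7}; q ∧ p there: w0:F, w1:F, w3:F, w5:T, w6:F, w7:T. ✗
w2: successors {w0, w1, w2, w3, w4, w5, w6, w7}; q ∧ p there: w0:F, w1:F, w2:F, w3:F, w4:F, w5:T, w6:F, w7:T. ✗
w3: successors {w0, w1, w3, w5, w7}; q ∧ p there: w0:F, w1:F, w3:F, w5:T, w7:T. ✗
w4: successors {w0, w2, w3, w6, w7}; q ∧ p there: w0:F, w2:F, w3:F, w6:F, w7:T. ✗
w5: successors {w0, w1, w3, w5, w6, w7}; q ∧ p there: w0:F, w1:F, w3:F, w5:T, w6:F, w7:T. ✗
w6: successors {w0, w1, w2, w3, w5, w6}; q ∧ p there: w0:F, w1:F, w2:F, w3:F, w5:T, w6:F. ✗
w7: successors {w1, w2, w3, w4, w5, w6, w7}; q ∧ p there: w1:F, w2:F, w3:F, w4:F, w5:T, w6:F, w7:T. ✗
Satisfying worlds: ∅.

0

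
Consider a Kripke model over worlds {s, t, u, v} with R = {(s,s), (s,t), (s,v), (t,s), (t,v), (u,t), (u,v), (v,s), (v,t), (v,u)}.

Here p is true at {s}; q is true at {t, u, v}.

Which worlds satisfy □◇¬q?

{s, t, u}

s: successors {s, t, v}; ◇¬q there: s:T, t:T, v:T. ✓
t: successors {s, v}; ◇¬q there: s:T, v:T. ✓
u: successors {t, v}; ◇¬q there: t:T, v:T. ✓
v: successors {s, t, u}; ◇¬q there: s:T, t:T, u:F. ✗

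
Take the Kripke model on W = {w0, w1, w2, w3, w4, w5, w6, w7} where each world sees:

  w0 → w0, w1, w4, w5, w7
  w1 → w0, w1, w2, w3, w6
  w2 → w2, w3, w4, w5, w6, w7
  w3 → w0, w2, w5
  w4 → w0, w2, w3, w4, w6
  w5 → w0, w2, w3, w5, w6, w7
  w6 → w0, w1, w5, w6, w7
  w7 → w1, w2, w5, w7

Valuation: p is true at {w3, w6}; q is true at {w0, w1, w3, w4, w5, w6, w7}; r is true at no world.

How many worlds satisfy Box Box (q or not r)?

8

w0: successors {w0, w1, w4, w5, w7}; Box (q or not r) there: w0:T, w1:T, w4:T, w5:T, w7:T. ✓
w1: successors {w0, w1, w2, w3, w6}; Box (q or not r) there: w0:T, w1:T, w2:T, w3:T, w6:T. ✓
w2: successors {w2, w3, w4, w5, w6, w7}; Box (q or not r) there: w2:T, w3:T, w4:T, w5:T, w6:T, w7:T. ✓
w3: successors {w0, w2, w5}; Box (q or not r) there: w0:T, w2:T, w5:T. ✓
w4: successors {w0, w2, w3, w4, w6}; Box (q or not r) there: w0:T, w2:T, w3:T, w4:T, w6:T. ✓
w5: successors {w0, w2, w3, w5, w6, w7}; Box (q or not r) there: w0:T, w2:T, w3:T, w5:T, w6:T, w7:T. ✓
w6: successors {w0, w1, w5, w6, w7}; Box (q or not r) there: w0:T, w1:T, w5:T, w6:T, w7:T. ✓
w7: successors {w1, w2, w5, w7}; Box (q or not r) there: w1:T, w2:T, w5:T, w7:T. ✓
Satisfying worlds: {w0, w1, w2, w3, w4, w5, w6, w7}.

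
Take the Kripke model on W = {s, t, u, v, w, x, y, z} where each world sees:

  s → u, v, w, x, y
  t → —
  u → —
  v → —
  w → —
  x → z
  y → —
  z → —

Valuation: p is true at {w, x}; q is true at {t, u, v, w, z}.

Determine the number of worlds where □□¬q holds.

s: successors {u, v, w, x, y}; □¬q there: u:T, v:T, w:T, x:F, y:T. ✗
t: no successors, so □□¬q holds vacuously. ✓
u: no successors, so □□¬q holds vacuously. ✓
v: no successors, so □□¬q holds vacuously. ✓
w: no successors, so □□¬q holds vacuously. ✓
x: successors {z}; □¬q there: z:T. ✓
y: no successors, so □□¬q holds vacuously. ✓
z: no successors, so □□¬q holds vacuously. ✓
Satisfying worlds: {t, u, v, w, x, y, z}.

7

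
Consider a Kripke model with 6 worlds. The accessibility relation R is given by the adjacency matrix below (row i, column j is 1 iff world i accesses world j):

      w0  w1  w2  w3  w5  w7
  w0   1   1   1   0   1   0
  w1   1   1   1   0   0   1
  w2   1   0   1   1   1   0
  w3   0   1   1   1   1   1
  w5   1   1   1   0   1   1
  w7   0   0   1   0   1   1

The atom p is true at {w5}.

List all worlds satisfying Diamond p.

{w0, w2, w3, w5, w7}

w0: successors {w0, w1, w2, w5}; p there: w0:F, w1:F, w2:F, w5:T. ✓
w1: successors {w0, w1, w2, w7}; p there: w0:F, w1:F, w2:F, w7:F. ✗
w2: successors {w0, w2, w3, w5}; p there: w0:F, w2:F, w3:F, w5:T. ✓
w3: successors {w1, w2, w3, w5, w7}; p there: w1:F, w2:F, w3:F, w5:T, w7:F. ✓
w5: successors {w0, w1, w2, w5, w7}; p there: w0:F, w1:F, w2:F, w5:T, w7:F. ✓
w7: successors {w2, w5, w7}; p there: w2:F, w5:T, w7:F. ✓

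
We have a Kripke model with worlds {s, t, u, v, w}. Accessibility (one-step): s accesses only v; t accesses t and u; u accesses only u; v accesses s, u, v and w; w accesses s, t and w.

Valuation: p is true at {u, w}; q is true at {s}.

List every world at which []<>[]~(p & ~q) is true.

s: successors {v}; <>[]~(p & ~q) there: v:T. ✓
t: successors {t, u}; <>[]~(p & ~q) there: t:F, u:F. ✗
u: successors {u}; <>[]~(p & ~q) there: u:F. ✗
v: successors {s, u, v, w}; <>[]~(p & ~q) there: s:F, u:F, v:T, w:T. ✗
w: successors {s, t, w}; <>[]~(p & ~q) there: s:F, t:F, w:T. ✗

{s}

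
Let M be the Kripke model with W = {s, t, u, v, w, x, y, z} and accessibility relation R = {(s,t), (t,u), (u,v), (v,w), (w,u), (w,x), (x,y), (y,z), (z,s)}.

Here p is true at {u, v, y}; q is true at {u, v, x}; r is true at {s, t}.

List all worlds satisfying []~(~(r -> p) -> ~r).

{s, z}

s: successors {t}; ~(~(r -> p) -> ~r) there: t:T. ✓
t: successors {u}; ~(~(r -> p) -> ~r) there: u:F. ✗
u: successors {v}; ~(~(r -> p) -> ~r) there: v:F. ✗
v: successors {w}; ~(~(r -> p) -> ~r) there: w:F. ✗
w: successors {u, x}; ~(~(r -> p) -> ~r) there: u:F, x:F. ✗
x: successors {y}; ~(~(r -> p) -> ~r) there: y:F. ✗
y: successors {z}; ~(~(r -> p) -> ~r) there: z:F. ✗
z: successors {s}; ~(~(r -> p) -> ~r) there: s:T. ✓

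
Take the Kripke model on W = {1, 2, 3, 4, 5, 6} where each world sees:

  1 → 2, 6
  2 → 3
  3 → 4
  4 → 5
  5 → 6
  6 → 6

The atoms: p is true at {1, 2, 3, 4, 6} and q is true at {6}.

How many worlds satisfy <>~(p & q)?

4

1: successors {2, 6}; ~(p & q) there: 2:T, 6:F. ✓
2: successors {3}; ~(p & q) there: 3:T. ✓
3: successors {4}; ~(p & q) there: 4:T. ✓
4: successors {5}; ~(p & q) there: 5:T. ✓
5: successors {6}; ~(p & q) there: 6:F. ✗
6: successors {6}; ~(p & q) there: 6:F. ✗
Satisfying worlds: {1, 2, 3, 4}.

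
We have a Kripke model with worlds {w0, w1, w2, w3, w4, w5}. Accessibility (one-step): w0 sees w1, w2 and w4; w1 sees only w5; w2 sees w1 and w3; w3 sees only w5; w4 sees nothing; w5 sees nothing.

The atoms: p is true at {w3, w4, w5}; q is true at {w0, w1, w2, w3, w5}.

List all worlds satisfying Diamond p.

w0: successors {w1, w2, w4}; p there: w1:F, w2:F, w4:T. ✓
w1: successors {w5}; p there: w5:T. ✓
w2: successors {w1, w3}; p there: w1:F, w3:T. ✓
w3: successors {w5}; p there: w5:T. ✓
w4: no successors, so Diamond p fails. ✗
w5: no successors, so Diamond p fails. ✗

{w0, w1, w2, w3}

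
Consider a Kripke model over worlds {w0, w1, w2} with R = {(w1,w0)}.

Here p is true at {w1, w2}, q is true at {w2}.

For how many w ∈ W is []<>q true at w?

2

w0: no successors, so []<>q holds vacuously. ✓
w1: successors {w0}; <>q there: w0:F. ✗
w2: no successors, so []<>q holds vacuously. ✓
Satisfying worlds: {w0, w2}.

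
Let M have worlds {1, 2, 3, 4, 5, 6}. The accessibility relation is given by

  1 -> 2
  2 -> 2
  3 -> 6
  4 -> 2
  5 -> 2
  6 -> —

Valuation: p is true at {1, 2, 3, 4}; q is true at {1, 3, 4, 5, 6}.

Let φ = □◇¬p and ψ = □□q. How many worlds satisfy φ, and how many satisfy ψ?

For □◇¬p:
1: successors {2}; ◇¬p there: 2:F. ✗
2: successors {2}; ◇¬p there: 2:F. ✗
3: successors {6}; ◇¬p there: 6:F. ✗
4: successors {2}; ◇¬p there: 2:F. ✗
5: successors {2}; ◇¬p there: 2:F. ✗
6: no successors, so □◇¬p holds vacuously. ✓
— 1 world.
For □□q:
1: successors {2}; □q there: 2:F. ✗
2: successors {2}; □q there: 2:F. ✗
3: successors {6}; □q there: 6:T. ✓
4: successors {2}; □q there: 2:F. ✗
5: successors {2}; □q there: 2:F. ✗
6: no successors, so □□q holds vacuously. ✓
— 2 worlds.

1 and 2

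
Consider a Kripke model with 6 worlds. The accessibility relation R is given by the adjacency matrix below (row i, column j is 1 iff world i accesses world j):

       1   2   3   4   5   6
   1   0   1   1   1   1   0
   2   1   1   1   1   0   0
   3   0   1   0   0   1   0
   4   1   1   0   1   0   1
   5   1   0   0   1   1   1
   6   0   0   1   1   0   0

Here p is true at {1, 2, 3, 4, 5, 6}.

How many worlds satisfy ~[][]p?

1: [][]p is T. ✗
2: [][]p is T. ✗
3: [][]p is T. ✗
4: [][]p is T. ✗
5: [][]p is T. ✗
6: [][]p is T. ✗
Satisfying worlds: ∅.

0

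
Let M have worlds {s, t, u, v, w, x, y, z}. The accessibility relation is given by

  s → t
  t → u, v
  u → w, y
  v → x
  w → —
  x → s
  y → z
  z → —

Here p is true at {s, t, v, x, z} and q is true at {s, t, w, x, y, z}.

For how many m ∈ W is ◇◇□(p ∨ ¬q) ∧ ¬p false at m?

7

s: ◇◇□(p ∨ ¬q) is T, ¬p is F. ✗
t: ◇◇□(p ∨ ¬q) is T, ¬p is F. ✗
u: ◇◇□(p ∨ ¬q) is T, ¬p is T. ✓
v: ◇◇□(p ∨ ¬q) is T, ¬p is F. ✗
w: ◇◇□(p ∨ ¬q) is F, ¬p is T. ✗
x: ◇◇□(p ∨ ¬q) is T, ¬p is F. ✗
y: ◇◇□(p ∨ ¬q) is F, ¬p is T. ✗
z: ◇◇□(p ∨ ¬q) is F, ¬p is F. ✗
Satisfying worlds: {u}.
So ◇◇□(p ∨ ¬q) ∧ ¬p fails at the other 7 worlds.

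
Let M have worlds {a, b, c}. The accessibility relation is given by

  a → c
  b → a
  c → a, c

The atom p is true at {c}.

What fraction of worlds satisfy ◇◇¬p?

a: successors {c}; ◇¬p there: c:T. ✓
b: successors {a}; ◇¬p there: a:F. ✗
c: successors {a, c}; ◇¬p there: a:F, c:T. ✓
That's 2 of 3 worlds, so 2/3.

2/3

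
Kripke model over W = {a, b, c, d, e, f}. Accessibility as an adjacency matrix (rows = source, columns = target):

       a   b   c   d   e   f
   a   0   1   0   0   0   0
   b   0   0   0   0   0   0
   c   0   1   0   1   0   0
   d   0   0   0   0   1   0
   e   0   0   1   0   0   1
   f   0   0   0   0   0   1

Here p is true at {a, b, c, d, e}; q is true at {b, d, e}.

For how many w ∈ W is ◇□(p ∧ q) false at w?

3

a: successors {b}; □(p ∧ q) there: b:T. ✓
b: no successors, so ◇□(p ∧ q) fails. ✗
c: successors {b, d}; □(p ∧ q) there: b:T, d:T. ✓
d: successors {e}; □(p ∧ q) there: e:F. ✗
e: successors {c, f}; □(p ∧ q) there: c:T, f:F. ✓
f: successors {f}; □(p ∧ q) there: f:F. ✗
Satisfying worlds: {a, c, e}.
So ◇□(p ∧ q) fails at the other 3 worlds.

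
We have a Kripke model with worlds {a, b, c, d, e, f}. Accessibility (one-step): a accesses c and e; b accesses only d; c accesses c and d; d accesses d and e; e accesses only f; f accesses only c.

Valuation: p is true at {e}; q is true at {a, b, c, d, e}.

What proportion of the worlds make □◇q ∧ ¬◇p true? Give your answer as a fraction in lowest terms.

2/3

a: □◇q is F, ¬◇p is F. ✗
b: □◇q is T, ¬◇p is T. ✓
c: □◇q is T, ¬◇p is T. ✓
d: □◇q is F, ¬◇p is F. ✗
e: □◇q is T, ¬◇p is T. ✓
f: □◇q is T, ¬◇p is T. ✓
That's 4 of 6 worlds, so 4/6 = 2/3.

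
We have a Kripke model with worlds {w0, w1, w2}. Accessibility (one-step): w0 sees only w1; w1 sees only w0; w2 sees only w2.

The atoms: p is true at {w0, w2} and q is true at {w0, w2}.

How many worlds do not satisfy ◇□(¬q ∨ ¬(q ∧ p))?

w0: successors {w1}; □(¬q ∨ ¬(q ∧ p)) there: w1:F. ✗
w1: successors {w0}; □(¬q ∨ ¬(q ∧ p)) there: w0:T. ✓
w2: successors {w2}; □(¬q ∨ ¬(q ∧ p)) there: w2:F. ✗
Satisfying worlds: {w1}.
So ◇□(¬q ∨ ¬(q ∧ p)) fails at the other 2 worlds.

2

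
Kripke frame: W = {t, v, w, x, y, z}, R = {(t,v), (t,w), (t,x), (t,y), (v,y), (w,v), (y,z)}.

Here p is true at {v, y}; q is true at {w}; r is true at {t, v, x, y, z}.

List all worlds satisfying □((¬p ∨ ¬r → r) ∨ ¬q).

{v, w, x, y, z}

t: successors {v, w, x, y}; (¬p ∨ ¬r → r) ∨ ¬q there: v:T, w:F, x:T, y:T. ✗
v: successors {y}; (¬p ∨ ¬r → r) ∨ ¬q there: y:T. ✓
w: successors {v}; (¬p ∨ ¬r → r) ∨ ¬q there: v:T. ✓
x: no successors, so □((¬p ∨ ¬r → r) ∨ ¬q) holds vacuously. ✓
y: successors {z}; (¬p ∨ ¬r → r) ∨ ¬q there: z:T. ✓
z: no successors, so □((¬p ∨ ¬r → r) ∨ ¬q) holds vacuously. ✓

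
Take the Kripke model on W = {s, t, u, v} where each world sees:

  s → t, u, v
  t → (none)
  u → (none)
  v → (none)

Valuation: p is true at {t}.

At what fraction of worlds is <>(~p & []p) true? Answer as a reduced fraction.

s: successors {t, u, v}; ~p & []p there: t:F, u:T, v:T. ✓
t: no successors, so <>(~p & []p) fails. ✗
u: no successors, so <>(~p & []p) fails. ✗
v: no successors, so <>(~p & []p) fails. ✗
That's 1 of 4 worlds, so 1/4.

1/4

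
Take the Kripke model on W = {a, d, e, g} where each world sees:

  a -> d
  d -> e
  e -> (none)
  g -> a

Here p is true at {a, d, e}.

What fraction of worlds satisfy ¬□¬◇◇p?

1/4

a: □¬◇◇p is T. ✗
d: □¬◇◇p is T. ✗
e: □¬◇◇p is T. ✗
g: □¬◇◇p is F. ✓
That's 1 of 4 worlds, so 1/4.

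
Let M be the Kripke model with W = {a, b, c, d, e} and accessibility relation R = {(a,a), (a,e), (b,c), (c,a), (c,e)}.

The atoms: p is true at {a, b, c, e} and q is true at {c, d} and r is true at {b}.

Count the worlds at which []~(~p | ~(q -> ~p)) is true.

4

a: successors {a, e}; ~(~p | ~(q -> ~p)) there: a:T, e:T. ✓
b: successors {c}; ~(~p | ~(q -> ~p)) there: c:F. ✗
c: successors {a, e}; ~(~p | ~(q -> ~p)) there: a:T, e:T. ✓
d: no successors, so []~(~p | ~(q -> ~p)) holds vacuously. ✓
e: no successors, so []~(~p | ~(q -> ~p)) holds vacuously. ✓
Satisfying worlds: {a, c, d, e}.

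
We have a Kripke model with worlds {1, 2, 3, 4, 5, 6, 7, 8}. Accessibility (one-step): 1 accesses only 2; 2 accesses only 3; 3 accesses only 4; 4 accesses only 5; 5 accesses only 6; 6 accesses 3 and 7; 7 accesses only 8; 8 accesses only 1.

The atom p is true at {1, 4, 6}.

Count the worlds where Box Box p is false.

5

1: successors {2}; Box p there: 2:F. ✗
2: successors {3}; Box p there: 3:T. ✓
3: successors {4}; Box p there: 4:F. ✗
4: successors {5}; Box p there: 5:T. ✓
5: successors {6}; Box p there: 6:F. ✗
6: successors {3, 7}; Box p there: 3:T, 7:F. ✗
7: successors {8}; Box p there: 8:T. ✓
8: successors {1}; Box p there: 1:F. ✗
Satisfying worlds: {2, 4, 7}.
So Box Box p fails at the other 5 worlds.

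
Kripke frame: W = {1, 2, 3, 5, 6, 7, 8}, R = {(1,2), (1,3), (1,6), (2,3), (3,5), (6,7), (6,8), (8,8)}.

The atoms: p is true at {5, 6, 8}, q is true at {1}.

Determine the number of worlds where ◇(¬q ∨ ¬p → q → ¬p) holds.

5

1: successors {2, 3, 6}; ¬q ∨ ¬p → q → ¬p there: 2:T, 3:T, 6:T. ✓
2: successors {3}; ¬q ∨ ¬p → q → ¬p there: 3:T. ✓
3: successors {5}; ¬q ∨ ¬p → q → ¬p there: 5:T. ✓
5: no successors, so ◇(¬q ∨ ¬p → q → ¬p) fails. ✗
6: successors {7, 8}; ¬q ∨ ¬p → q → ¬p there: 7:T, 8:T. ✓
7: no successors, so ◇(¬q ∨ ¬p → q → ¬p) fails. ✗
8: successors {8}; ¬q ∨ ¬p → q → ¬p there: 8:T. ✓
Satisfying worlds: {1, 2, 3, 6, 8}.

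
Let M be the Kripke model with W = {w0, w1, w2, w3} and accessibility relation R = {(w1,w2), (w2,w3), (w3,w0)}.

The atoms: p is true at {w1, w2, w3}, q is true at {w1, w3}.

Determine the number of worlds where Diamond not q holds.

w0: no successors, so Diamond not q fails. ✗
w1: successors {w2}; not q there: w2:T. ✓
w2: successors {w3}; not q there: w3:F. ✗
w3: successors {w0}; not q there: w0:T. ✓
Satisfying worlds: {w1, w3}.

2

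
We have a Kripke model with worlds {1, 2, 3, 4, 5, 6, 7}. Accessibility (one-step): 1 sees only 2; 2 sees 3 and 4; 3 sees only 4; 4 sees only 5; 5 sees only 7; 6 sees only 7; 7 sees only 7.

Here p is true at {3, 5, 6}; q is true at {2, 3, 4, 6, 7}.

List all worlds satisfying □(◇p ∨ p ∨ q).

{1, 2, 3, 4, 5, 6, 7}

1: successors {2}; ◇p ∨ p ∨ q there: 2:T. ✓
2: successors {3, 4}; ◇p ∨ p ∨ q there: 3:T, 4:T. ✓
3: successors {4}; ◇p ∨ p ∨ q there: 4:T. ✓
4: successors {5}; ◇p ∨ p ∨ q there: 5:T. ✓
5: successors {7}; ◇p ∨ p ∨ q there: 7:T. ✓
6: successors {7}; ◇p ∨ p ∨ q there: 7:T. ✓
7: successors {7}; ◇p ∨ p ∨ q there: 7:T. ✓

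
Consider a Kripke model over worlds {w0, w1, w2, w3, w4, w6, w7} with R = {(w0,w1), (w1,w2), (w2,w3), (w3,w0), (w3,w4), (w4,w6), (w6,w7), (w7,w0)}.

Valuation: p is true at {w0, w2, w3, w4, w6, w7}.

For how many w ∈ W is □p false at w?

w0: successors {w1}; p there: w1:F. ✗
w1: successors {w2}; p there: w2:T. ✓
w2: successors {w3}; p there: w3:T. ✓
w3: successors {w0, w4}; p there: w0:T, w4:T. ✓
w4: successors {w6}; p there: w6:T. ✓
w6: successors {w7}; p there: w7:T. ✓
w7: successors {w0}; p there: w0:T. ✓
Satisfying worlds: {w1, w2, w3, w4, w6, w7}.
So □p fails at the other 1 world.

1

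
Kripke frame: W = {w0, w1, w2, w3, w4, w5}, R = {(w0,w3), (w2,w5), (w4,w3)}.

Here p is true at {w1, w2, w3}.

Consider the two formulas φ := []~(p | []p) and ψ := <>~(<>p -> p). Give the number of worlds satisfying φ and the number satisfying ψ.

For []~(p | []p):
w0: successors {w3}; ~(p | []p) there: w3:F. ✗
w1: no successors, so []~(p | []p) holds vacuously. ✓
w2: successors {w5}; ~(p | []p) there: w5:F. ✗
w3: no successors, so []~(p | []p) holds vacuously. ✓
w4: successors {w3}; ~(p | []p) there: w3:F. ✗
w5: no successors, so []~(p | []p) holds vacuously. ✓
— 3 worlds.
For <>~(<>p -> p):
w0: successors {w3}; ~(<>p -> p) there: w3:F. ✗
w1: no successors, so <>~(<>p -> p) fails. ✗
w2: successors {w5}; ~(<>p -> p) there: w5:F. ✗
w3: no successors, so <>~(<>p -> p) fails. ✗
w4: successors {w3}; ~(<>p -> p) there: w3:F. ✗
w5: no successors, so <>~(<>p -> p) fails. ✗
— 0 worlds.

3 and 0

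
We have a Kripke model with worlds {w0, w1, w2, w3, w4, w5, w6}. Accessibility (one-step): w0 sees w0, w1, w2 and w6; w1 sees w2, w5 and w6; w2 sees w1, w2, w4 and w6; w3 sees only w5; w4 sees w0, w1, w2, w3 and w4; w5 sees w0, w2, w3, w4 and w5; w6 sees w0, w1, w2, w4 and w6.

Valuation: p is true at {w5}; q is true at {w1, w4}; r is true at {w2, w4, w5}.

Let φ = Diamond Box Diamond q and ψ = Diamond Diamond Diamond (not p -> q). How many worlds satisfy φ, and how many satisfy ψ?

5 and 7

For Diamond Box Diamond q:
w0: successors {w0, w1, w2, w6}; Box Diamond q there: w0:F, w1:T, w2:F, w6:F. ✓
w1: successors {w2, w5, w6}; Box Diamond q there: w2:F, w5:F, w6:F. ✗
w2: successors {w1, w2, w4, w6}; Box Diamond q there: w1:T, w2:F, w4:F, w6:F. ✓
w3: successors {w5}; Box Diamond q there: w5:F. ✗
w4: successors {w0, w1, w2, w3, w4}; Box Diamond q there: w0:F, w1:T, w2:F, w3:T, w4:F. ✓
w5: successors {w0, w2, w3, w4, w5}; Box Diamond q there: w0:F, w2:F, w3:T, w4:F, w5:F. ✓
w6: successors {w0, w1, w2, w4, w6}; Box Diamond q there: w0:F, w1:T, w2:F, w4:F, w6:F. ✓
— 5 worlds.
For Diamond Diamond Diamond (not p -> q):
w0: successors {w0, w1, w2, w6}; Diamond Diamond (not p -> q) there: w0:T, w1:T, w2:T, w6:T. ✓
w1: successors {w2, w5, w6}; Diamond Diamond (not p -> q) there: w2:T, w5:T, w6:T. ✓
w2: successors {w1, w2, w4, w6}; Diamond Diamond (not p -> q) there: w1:T, w2:T, w4:T, w6:T. ✓
w3: successors {w5}; Diamond Diamond (not p -> q) there: w5:T. ✓
w4: successors {w0, w1, w2, w3, w4}; Diamond Diamond (not p -> q) there: w0:T, w1:T, w2:T, w3:T, w4:T. ✓
w5: successors {w0, w2, w3, w4, w5}; Diamond Diamond (not p -> q) there: w0:T, w2:T, w3:T, w4:T, w5:T. ✓
w6: successors {w0, w1, w2, w4, w6}; Diamond Diamond (not p -> q) there: w0:T, w1:T, w2:T, w4:T, w6:T. ✓
— 7 worlds.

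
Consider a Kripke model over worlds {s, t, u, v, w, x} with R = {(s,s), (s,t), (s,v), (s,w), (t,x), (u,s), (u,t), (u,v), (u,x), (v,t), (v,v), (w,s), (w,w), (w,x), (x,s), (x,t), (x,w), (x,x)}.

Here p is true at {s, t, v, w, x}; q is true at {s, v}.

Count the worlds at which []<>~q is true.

s: successors {s, t, v, w}; <>~q there: s:T, t:T, v:T, w:T. ✓
t: successors {x}; <>~q there: x:T. ✓
u: successors {s, t, v, x}; <>~q there: s:T, t:T, v:T, x:T. ✓
v: successors {t, v}; <>~q there: t:T, v:T. ✓
w: successors {s, w, x}; <>~q there: s:T, w:T, x:T. ✓
x: successors {s, t, w, x}; <>~q there: s:T, t:T, w:T, x:T. ✓
Satisfying worlds: {s, t, u, v, w, x}.

6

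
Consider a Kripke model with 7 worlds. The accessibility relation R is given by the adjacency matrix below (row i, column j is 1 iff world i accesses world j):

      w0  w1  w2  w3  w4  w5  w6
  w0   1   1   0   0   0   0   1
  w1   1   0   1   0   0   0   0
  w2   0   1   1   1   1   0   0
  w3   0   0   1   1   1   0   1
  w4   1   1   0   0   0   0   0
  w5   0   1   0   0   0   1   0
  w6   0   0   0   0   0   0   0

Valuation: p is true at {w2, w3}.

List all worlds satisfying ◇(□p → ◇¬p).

w0: successors {w0, w1, w6}; □p → ◇¬p there: w0:T, w1:T, w6:F. ✓
w1: successors {w0, w2}; □p → ◇¬p there: w0:T, w2:T. ✓
w2: successors {w1, w2, w3, w4}; □p → ◇¬p there: w1:T, w2:T, w3:T, w4:T. ✓
w3: successors {w2, w3, w4, w6}; □p → ◇¬p there: w2:T, w3:T, w4:T, w6:F. ✓
w4: successors {w0, w1}; □p → ◇¬p there: w0:T, w1:T. ✓
w5: successors {w1, w5}; □p → ◇¬p there: w1:T, w5:T. ✓
w6: no successors, so ◇(□p → ◇¬p) fails. ✗

{w0, w1, w2, w3, w4, w5}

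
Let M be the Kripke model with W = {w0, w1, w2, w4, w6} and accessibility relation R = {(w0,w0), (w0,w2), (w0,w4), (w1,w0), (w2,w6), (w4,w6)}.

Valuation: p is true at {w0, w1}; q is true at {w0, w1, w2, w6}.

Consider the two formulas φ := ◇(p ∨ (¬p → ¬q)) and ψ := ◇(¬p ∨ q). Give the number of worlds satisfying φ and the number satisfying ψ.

For ◇(p ∨ (¬p → ¬q)):
w0: successors {w0, w2, w4}; p ∨ (¬p → ¬q) there: w0:T, w2:F, w4:T. ✓
w1: successors {w0}; p ∨ (¬p → ¬q) there: w0:T. ✓
w2: successors {w6}; p ∨ (¬p → ¬q) there: w6:F. ✗
w4: successors {w6}; p ∨ (¬p → ¬q) there: w6:F. ✗
w6: no successors, so ◇(p ∨ (¬p → ¬q)) fails. ✗
— 2 worlds.
For ◇(¬p ∨ q):
w0: successors {w0, w2, w4}; ¬p ∨ q there: w0:T, w2:T, w4:T. ✓
w1: successors {w0}; ¬p ∨ q there: w0:T. ✓
w2: successors {w6}; ¬p ∨ q there: w6:T. ✓
w4: successors {w6}; ¬p ∨ q there: w6:T. ✓
w6: no successors, so ◇(¬p ∨ q) fails. ✗
— 4 worlds.

2 and 4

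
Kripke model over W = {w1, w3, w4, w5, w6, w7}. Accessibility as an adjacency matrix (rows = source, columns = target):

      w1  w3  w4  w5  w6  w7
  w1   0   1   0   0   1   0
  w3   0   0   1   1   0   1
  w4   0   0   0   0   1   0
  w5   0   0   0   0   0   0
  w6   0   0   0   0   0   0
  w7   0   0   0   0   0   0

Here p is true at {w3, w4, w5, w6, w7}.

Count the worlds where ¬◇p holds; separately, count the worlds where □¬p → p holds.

3 and 6

For ¬◇p:
w1: ◇p is T. ✗
w3: ◇p is T. ✗
w4: ◇p is T. ✗
w5: ◇p is F. ✓
w6: ◇p is F. ✓
w7: ◇p is F. ✓
— 3 worlds.
For □¬p → p:
w1: □¬p is F, p is F. ✓
w3: □¬p is F, p is T. ✓
w4: □¬p is F, p is T. ✓
w5: □¬p is T, p is T. ✓
w6: □¬p is T, p is T. ✓
w7: □¬p is T, p is T. ✓
— 6 worlds.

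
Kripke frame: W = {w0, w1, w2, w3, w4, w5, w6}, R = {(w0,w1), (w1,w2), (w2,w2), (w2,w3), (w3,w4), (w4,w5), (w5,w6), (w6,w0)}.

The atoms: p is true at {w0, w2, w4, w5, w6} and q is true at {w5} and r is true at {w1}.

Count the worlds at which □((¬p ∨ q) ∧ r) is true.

w0: successors {w1}; (¬p ∨ q) ∧ r there: w1:T. ✓
w1: successors {w2}; (¬p ∨ q) ∧ r there: w2:F. ✗
w2: successors {w2, w3}; (¬p ∨ q) ∧ r there: w2:F, w3:F. ✗
w3: successors {w4}; (¬p ∨ q) ∧ r there: w4:F. ✗
w4: successors {w5}; (¬p ∨ q) ∧ r there: w5:F. ✗
w5: successors {w6}; (¬p ∨ q) ∧ r there: w6:F. ✗
w6: successors {w0}; (¬p ∨ q) ∧ r there: w0:F. ✗
Satisfying worlds: {w0}.

1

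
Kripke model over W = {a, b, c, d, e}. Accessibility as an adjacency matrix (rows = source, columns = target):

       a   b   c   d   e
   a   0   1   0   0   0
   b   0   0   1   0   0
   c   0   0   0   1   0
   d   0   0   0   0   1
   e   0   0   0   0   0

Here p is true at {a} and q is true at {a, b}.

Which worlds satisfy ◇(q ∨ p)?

a: successors {b}; q ∨ p there: b:T. ✓
b: successors {c}; q ∨ p there: c:F. ✗
c: successors {d}; q ∨ p there: d:F. ✗
d: successors {e}; q ∨ p there: e:F. ✗
e: no successors, so ◇(q ∨ p) fails. ✗

{a}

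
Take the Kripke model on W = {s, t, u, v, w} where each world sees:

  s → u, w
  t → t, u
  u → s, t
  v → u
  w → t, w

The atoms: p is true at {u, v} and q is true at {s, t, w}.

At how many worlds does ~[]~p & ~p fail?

3

s: ~[]~p is T, ~p is T. ✓
t: ~[]~p is T, ~p is T. ✓
u: ~[]~p is F, ~p is F. ✗
v: ~[]~p is T, ~p is F. ✗
w: ~[]~p is F, ~p is T. ✗
Satisfying worlds: {s, t}.
So ~[]~p & ~p fails at the other 3 worlds.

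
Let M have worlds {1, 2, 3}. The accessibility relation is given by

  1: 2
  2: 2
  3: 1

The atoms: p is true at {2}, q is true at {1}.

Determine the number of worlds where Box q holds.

1

1: successors {2}; q there: 2:F. ✗
2: successors {2}; q there: 2:F. ✗
3: successors {1}; q there: 1:T. ✓
Satisfying worlds: {3}.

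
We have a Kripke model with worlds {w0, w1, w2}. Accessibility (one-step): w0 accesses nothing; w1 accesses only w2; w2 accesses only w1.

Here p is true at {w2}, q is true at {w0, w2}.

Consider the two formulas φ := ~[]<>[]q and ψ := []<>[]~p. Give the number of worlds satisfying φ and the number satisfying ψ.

1 and 2

For ~[]<>[]q:
w0: []<>[]q is T. ✗
w1: []<>[]q is T. ✗
w2: []<>[]q is F. ✓
— 1 world.
For []<>[]~p:
w0: no successors, so []<>[]~p holds vacuously. ✓
w1: successors {w2}; <>[]~p there: w2:F. ✗
w2: successors {w1}; <>[]~p there: w1:T. ✓
— 2 worlds.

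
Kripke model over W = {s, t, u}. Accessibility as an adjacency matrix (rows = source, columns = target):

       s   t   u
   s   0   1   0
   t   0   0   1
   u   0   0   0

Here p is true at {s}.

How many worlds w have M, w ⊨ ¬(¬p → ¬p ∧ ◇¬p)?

s: ¬p → ¬p ∧ ◇¬p is T. ✗
t: ¬p → ¬p ∧ ◇¬p is T. ✗
u: ¬p → ¬p ∧ ◇¬p is F. ✓
Satisfying worlds: {u}.

1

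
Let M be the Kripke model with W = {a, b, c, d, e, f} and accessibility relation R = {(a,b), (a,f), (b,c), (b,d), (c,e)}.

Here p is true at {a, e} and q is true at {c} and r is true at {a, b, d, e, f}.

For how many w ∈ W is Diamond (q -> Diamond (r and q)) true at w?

3

a: successors {b, f}; q -> Diamond (r and q) there: b:T, f:T. ✓
b: successors {c, d}; q -> Diamond (r and q) there: c:F, d:T. ✓
c: successors {e}; q -> Diamond (r and q) there: e:T. ✓
d: no successors, so Diamond (q -> Diamond (r and q)) fails. ✗
e: no successors, so Diamond (q -> Diamond (r and q)) fails. ✗
f: no successors, so Diamond (q -> Diamond (r and q)) fails. ✗
Satisfying worlds: {a, b, c}.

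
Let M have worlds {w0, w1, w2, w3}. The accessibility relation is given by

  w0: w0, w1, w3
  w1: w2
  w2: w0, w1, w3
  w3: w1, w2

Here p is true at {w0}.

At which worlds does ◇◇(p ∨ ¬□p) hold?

{w0, w1, w2, w3}

w0: successors {w0, w1, w3}; ◇(p ∨ ¬□p) there: w0:T, w1:T, w3:T. ✓
w1: successors {w2}; ◇(p ∨ ¬□p) there: w2:T. ✓
w2: successors {w0, w1, w3}; ◇(p ∨ ¬□p) there: w0:T, w1:T, w3:T. ✓
w3: successors {w1, w2}; ◇(p ∨ ¬□p) there: w1:T, w2:T. ✓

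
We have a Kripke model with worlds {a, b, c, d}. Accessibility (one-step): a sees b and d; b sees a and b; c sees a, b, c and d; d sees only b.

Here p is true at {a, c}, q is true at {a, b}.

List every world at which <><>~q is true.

a: successors {b, d}; <>~q there: b:F, d:F. ✗
b: successors {a, b}; <>~q there: a:T, b:F. ✓
c: successors {a, b, c, d}; <>~q there: a:T, b:F, c:T, d:F. ✓
d: successors {b}; <>~q there: b:F. ✗

{b, c}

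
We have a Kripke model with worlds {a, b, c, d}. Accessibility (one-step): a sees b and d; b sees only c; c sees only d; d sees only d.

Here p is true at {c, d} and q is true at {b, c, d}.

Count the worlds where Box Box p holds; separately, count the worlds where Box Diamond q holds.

4 and 4

For Box Box p:
a: successors {b, d}; Box p there: b:T, d:T. ✓
b: successors {c}; Box p there: c:T. ✓
c: successors {d}; Box p there: d:T. ✓
d: successors {d}; Box p there: d:T. ✓
— 4 worlds.
For Box Diamond q:
a: successors {b, d}; Diamond q there: b:T, d:T. ✓
b: successors {c}; Diamond q there: c:T. ✓
c: successors {d}; Diamond q there: d:T. ✓
d: successors {d}; Diamond q there: d:T. ✓
— 4 worlds.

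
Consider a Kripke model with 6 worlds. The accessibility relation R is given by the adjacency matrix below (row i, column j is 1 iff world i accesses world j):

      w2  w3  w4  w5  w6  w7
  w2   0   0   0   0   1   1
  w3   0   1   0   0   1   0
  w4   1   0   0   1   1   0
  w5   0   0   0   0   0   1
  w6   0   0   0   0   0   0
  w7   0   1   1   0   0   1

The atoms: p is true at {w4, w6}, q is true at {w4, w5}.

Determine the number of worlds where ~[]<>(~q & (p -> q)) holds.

w2: []<>(~q & (p -> q)) is F. ✓
w3: []<>(~q & (p -> q)) is F. ✓
w4: []<>(~q & (p -> q)) is F. ✓
w5: []<>(~q & (p -> q)) is T. ✗
w6: []<>(~q & (p -> q)) is T. ✗
w7: []<>(~q & (p -> q)) is T. ✗
Satisfying worlds: {w2, w3, w4}.

3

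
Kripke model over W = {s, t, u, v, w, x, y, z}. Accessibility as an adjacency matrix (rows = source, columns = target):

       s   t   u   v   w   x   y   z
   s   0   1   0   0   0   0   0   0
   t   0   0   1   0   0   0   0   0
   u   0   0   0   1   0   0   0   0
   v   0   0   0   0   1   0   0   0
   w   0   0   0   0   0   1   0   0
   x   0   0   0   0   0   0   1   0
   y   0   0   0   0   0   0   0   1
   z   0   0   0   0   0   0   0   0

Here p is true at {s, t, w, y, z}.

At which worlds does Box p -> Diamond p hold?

s: Box p is T, Diamond p is T. ✓
t: Box p is F, Diamond p is F. ✓
u: Box p is F, Diamond p is F. ✓
v: Box p is T, Diamond p is T. ✓
w: Box p is F, Diamond p is F. ✓
x: Box p is T, Diamond p is T. ✓
y: Box p is T, Diamond p is T. ✓
z: Box p is T, Diamond p is F. ✗

{s, t, u, v, w, x, y}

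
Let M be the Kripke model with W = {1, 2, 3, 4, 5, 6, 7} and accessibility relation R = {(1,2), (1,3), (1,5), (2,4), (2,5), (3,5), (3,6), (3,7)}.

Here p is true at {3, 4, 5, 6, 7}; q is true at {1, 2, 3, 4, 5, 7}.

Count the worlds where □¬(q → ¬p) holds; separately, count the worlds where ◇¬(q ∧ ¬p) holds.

5 and 3

For □¬(q → ¬p):
1: successors {2, 3, 5}; ¬(q → ¬p) there: 2:F, 3:T, 5:T. ✗
2: successors {4, 5}; ¬(q → ¬p) there: 4:T, 5:T. ✓
3: successors {5, 6, 7}; ¬(q → ¬p) there: 5:T, 6:F, 7:T. ✗
4: no successors, so □¬(q → ¬p) holds vacuously. ✓
5: no successors, so □¬(q → ¬p) holds vacuously. ✓
6: no successors, so □¬(q → ¬p) holds vacuously. ✓
7: no successors, so □¬(q → ¬p) holds vacuously. ✓
— 5 worlds.
For ◇¬(q ∧ ¬p):
1: successors {2, 3, 5}; ¬(q ∧ ¬p) there: 2:F, 3:T, 5:T. ✓
2: successors {4, 5}; ¬(q ∧ ¬p) there: 4:T, 5:T. ✓
3: successors {5, 6, 7}; ¬(q ∧ ¬p) there: 5:T, 6:T, 7:T. ✓
4: no successors, so ◇¬(q ∧ ¬p) fails. ✗
5: no successors, so ◇¬(q ∧ ¬p) fails. ✗
6: no successors, so ◇¬(q ∧ ¬p) fails. ✗
7: no successors, so ◇¬(q ∧ ¬p) fails. ✗
— 3 worlds.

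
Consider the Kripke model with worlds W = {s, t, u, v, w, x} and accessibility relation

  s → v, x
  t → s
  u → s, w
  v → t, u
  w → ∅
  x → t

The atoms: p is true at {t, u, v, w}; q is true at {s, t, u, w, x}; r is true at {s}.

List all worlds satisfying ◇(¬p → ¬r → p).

s: successors {v, x}; ¬p → ¬r → p there: v:T, x:F. ✓
t: successors {s}; ¬p → ¬r → p there: s:T. ✓
u: successors {s, w}; ¬p → ¬r → p there: s:T, w:T. ✓
v: successors {t, u}; ¬p → ¬r → p there: t:T, u:T. ✓
w: no successors, so ◇(¬p → ¬r → p) fails. ✗
x: successors {t}; ¬p → ¬r → p there: t:T. ✓

{s, t, u, v, x}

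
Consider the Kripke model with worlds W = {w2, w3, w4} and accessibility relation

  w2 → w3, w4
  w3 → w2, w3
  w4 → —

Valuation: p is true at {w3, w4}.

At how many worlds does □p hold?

2

w2: successors {w3, w4}; p there: w3:T, w4:T. ✓
w3: successors {w2, w3}; p there: w2:F, w3:T. ✗
w4: no successors, so □p holds vacuously. ✓
Satisfying worlds: {w2, w4}.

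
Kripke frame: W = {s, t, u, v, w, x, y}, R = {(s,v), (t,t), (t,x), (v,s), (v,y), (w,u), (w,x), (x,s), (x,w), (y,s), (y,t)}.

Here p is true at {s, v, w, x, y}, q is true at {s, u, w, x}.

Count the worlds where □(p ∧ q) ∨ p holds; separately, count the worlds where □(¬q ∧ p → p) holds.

6 and 7

For □(p ∧ q) ∨ p:
s: □(p ∧ q) is F, p is T. ✓
t: □(p ∧ q) is F, p is F. ✗
u: □(p ∧ q) is T, p is F. ✓
v: □(p ∧ q) is F, p is T. ✓
w: □(p ∧ q) is F, p is T. ✓
x: □(p ∧ q) is T, p is T. ✓
y: □(p ∧ q) is F, p is T. ✓
— 6 worlds.
For □(¬q ∧ p → p):
s: successors {v}; ¬q ∧ p → p there: v:T. ✓
t: successors {t, x}; ¬q ∧ p → p there: t:T, x:T. ✓
u: no successors, so □(¬q ∧ p → p) holds vacuously. ✓
v: successors {s, y}; ¬q ∧ p → p there: s:T, y:T. ✓
w: successors {u, x}; ¬q ∧ p → p there: u:T, x:T. ✓
x: successors {s, w}; ¬q ∧ p → p there: s:T, w:T. ✓
y: successors {s, t}; ¬q ∧ p → p there: s:T, t:T. ✓
— 7 worlds.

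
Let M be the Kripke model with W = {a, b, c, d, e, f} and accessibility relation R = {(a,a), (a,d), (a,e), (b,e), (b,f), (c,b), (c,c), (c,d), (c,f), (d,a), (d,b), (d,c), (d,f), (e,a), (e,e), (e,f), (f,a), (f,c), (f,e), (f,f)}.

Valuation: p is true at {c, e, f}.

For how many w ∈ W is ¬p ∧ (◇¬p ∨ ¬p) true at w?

a: ¬p is T, ◇¬p ∨ ¬p is T. ✓
b: ¬p is T, ◇¬p ∨ ¬p is T. ✓
c: ¬p is F, ◇¬p ∨ ¬p is T. ✗
d: ¬p is T, ◇¬p ∨ ¬p is T. ✓
e: ¬p is F, ◇¬p ∨ ¬p is T. ✗
f: ¬p is F, ◇¬p ∨ ¬p is T. ✗
Satisfying worlds: {a, b, d}.

3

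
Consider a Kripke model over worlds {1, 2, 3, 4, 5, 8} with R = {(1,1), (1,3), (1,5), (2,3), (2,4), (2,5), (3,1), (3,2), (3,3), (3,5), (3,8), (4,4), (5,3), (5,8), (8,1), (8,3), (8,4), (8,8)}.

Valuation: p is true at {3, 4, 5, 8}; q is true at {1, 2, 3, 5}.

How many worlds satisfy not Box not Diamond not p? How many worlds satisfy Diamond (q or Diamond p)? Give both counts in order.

For not Box not Diamond not p:
1: Box not Diamond not p is F. ✓
2: Box not Diamond not p is F. ✓
3: Box not Diamond not p is F. ✓
4: Box not Diamond not p is T. ✗
5: Box not Diamond not p is F. ✓
8: Box not Diamond not p is F. ✓
— 5 worlds.
For Diamond (q or Diamond p):
1: successors {1, 3, 5}; q or Diamond p there: 1:T, 3:T, 5:T. ✓
2: successors {3, 4, 5}; q or Diamond p there: 3:T, 4:T, 5:T. ✓
3: successors {1, 2, 3, 5, 8}; q or Diamond p there: 1:T, 2:T, 3:T, 5:T, 8:T. ✓
4: successors {4}; q or Diamond p there: 4:T. ✓
5: successors {3, 8}; q or Diamond p there: 3:T, 8:T. ✓
8: successors {1, 3, 4, 8}; q or Diamond p there: 1:T, 3:T, 4:T, 8:T. ✓
— 6 worlds.

5 and 6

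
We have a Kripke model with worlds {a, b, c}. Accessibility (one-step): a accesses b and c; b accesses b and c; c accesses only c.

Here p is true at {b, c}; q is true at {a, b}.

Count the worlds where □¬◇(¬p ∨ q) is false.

a: successors {b, c}; ¬◇(¬p ∨ q) there: b:F, c:T. ✗
b: successors {b, c}; ¬◇(¬p ∨ q) there: b:F, c:T. ✗
c: successors {c}; ¬◇(¬p ∨ q) there: c:T. ✓
Satisfying worlds: {c}.
So □¬◇(¬p ∨ q) fails at the other 2 worlds.

2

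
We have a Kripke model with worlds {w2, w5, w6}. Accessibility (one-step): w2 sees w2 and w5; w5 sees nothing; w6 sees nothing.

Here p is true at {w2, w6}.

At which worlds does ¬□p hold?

{w2}

w2: □p is F. ✓
w5: □p is T. ✗
w6: □p is T. ✗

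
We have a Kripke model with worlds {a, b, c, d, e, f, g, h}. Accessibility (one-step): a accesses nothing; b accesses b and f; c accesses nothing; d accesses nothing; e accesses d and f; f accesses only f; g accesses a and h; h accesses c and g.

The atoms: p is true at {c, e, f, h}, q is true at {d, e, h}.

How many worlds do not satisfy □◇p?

a: no successors, so □◇p holds vacuously. ✓
b: successors {b, f}; ◇p there: b:T, f:T. ✓
c: no successors, so □◇p holds vacuously. ✓
d: no successors, so □◇p holds vacuously. ✓
e: successors {d, f}; ◇p there: d:F, f:T. ✗
f: successors {f}; ◇p there: f:T. ✓
g: successors {a, h}; ◇p there: a:F, h:T. ✗
h: successors {c, g}; ◇p there: c:F, g:T. ✗
Satisfying worlds: {a, b, c, d, f}.
So □◇p fails at the other 3 worlds.

3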